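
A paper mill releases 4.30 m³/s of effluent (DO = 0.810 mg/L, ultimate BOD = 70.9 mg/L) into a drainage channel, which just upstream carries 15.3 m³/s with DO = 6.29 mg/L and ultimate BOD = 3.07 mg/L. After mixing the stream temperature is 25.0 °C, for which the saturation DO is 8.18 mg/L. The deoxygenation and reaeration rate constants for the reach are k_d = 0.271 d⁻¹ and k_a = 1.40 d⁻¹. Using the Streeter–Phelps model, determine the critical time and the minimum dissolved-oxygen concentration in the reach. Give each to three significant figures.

t_c ≈ 0.334 d; minimum DO ≈ 5.01 mg/L

Mixed DO = (15.3×6.29 + 4.30×0.810)/(15.3+4.30) = 99.72/19.60 = 5.088 mg/L.
Mixed L₀ = (15.3×3.07 + 4.30×70.9)/(19.60) = 351.8/19.60 = 17.95 mg/L.
Initial deficit D₀ = C_s − DO₀ = 8.18 − 5.088 = 3.092 mg/L.
t_c = (1/1.129) ln[(1.40/0.271)(1 − 3.092×1.129/(0.271×17.95))] = 0.8857 × ln(1.459) = 0.3344 d.
D_c = (0.271/1.40) × 17.95 × e^(−0.271×0.3344) = 0.1936 × 17.95 × 0.9134 = 3.174 mg/L.
Minimum DO = 8.18 − 3.174 = 5.006 mg/L.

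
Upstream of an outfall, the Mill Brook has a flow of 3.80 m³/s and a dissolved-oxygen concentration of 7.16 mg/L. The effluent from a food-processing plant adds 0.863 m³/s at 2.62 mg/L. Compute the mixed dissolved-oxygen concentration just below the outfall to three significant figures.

Flow-weighted mixing: C = (Q_r C_r + Q_w C_w)/(Q_r + Q_w)
= (3.80×7.16 + 0.863×2.62)/(3.80 + 0.863) = 29.47/4.663 = 6.320 mg/L.

6.32 mg/L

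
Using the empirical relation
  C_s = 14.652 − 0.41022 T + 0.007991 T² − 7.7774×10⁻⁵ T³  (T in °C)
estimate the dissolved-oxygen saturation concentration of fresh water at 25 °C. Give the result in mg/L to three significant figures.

C_s ≈ 8.18 mg/L

C_s = 14.652 − 0.41022×25 + 0.007991×25² − 7.7774×10⁻⁵×25³ = 8.176 mg/L.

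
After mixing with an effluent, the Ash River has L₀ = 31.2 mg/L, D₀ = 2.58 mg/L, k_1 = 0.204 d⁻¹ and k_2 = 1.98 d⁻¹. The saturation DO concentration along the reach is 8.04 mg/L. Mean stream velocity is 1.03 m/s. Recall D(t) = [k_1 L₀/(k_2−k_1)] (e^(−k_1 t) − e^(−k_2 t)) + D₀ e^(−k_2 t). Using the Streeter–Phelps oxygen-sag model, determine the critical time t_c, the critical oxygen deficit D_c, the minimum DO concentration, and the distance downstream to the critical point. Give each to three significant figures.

t_c ≈ 0.563 d; D_c ≈ 2.87 mg/L; min DO ≈ 5.17 mg/L; x_c ≈ 50.1 km

t_c = [1/(k_2−k_1)] ln[(k_2/k_1)(1 − D₀(k_2−k_1)/(k_1 L₀))]
= [1/(1.98−0.204)] ln[(1.98/0.204)(1 − 2.58×1.776/(0.204×31.2))]
= (1/1.776) ln[9.706 × 0.2801] = 0.5631 × ln(2.719) = 0.5631 × 1.000 = 0.5631 d.
D_c = (k_1/k_2) L₀ e^(−k_1 t_c) = (0.204/1.98) × 31.2 × e^(−0.204×0.5631) = 0.1030 × 31.2 × 0.8915 = 2.866 mg/L.
Minimum DO = C_s − D_c = 8.04 − 2.866 = 5.174 mg/L.
x_c = v t_c = 1.03 m/s × 0.5631 d × 86400 s/d = 50110 m ≈ 50.1 km.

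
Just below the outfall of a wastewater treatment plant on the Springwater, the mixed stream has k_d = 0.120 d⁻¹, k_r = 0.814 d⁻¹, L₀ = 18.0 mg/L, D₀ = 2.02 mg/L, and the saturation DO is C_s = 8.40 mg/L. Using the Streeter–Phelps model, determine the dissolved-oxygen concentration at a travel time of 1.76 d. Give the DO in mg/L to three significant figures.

k_d L₀/(k_r−k_d) = 0.120×18.0/(0.814−0.120) = 2.160/0.6940 = 3.112 mg/L.
e^(−k_d t) = e^(−0.120×1.760) = 0.8096; e^(−k_r t) = e^(−0.814×1.760) = 0.2387.
D = 3.112 × (0.8096 − 0.2387) + 2.02 × 0.2387 = 1.777 + 0.4821 = 2.259 mg/L.
DO = C_s − D = 8.40 − 2.259 = 6.141 mg/L.

DO ≈ 6.14 mg/L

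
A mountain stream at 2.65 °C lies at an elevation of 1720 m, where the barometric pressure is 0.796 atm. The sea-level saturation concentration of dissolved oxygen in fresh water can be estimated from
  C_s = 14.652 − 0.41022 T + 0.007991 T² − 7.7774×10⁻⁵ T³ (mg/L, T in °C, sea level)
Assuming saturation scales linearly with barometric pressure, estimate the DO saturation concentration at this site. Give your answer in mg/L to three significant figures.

C_s ≈ 10.8 mg/L

At sea level: C_s = 14.652 − 0.41022×2.65 + 0.007991×2.65² − 7.7774×10⁻⁵×2.65³ = 13.62 mg/L.
Pressure correction: C_s' = 13.62 × 0.796 = 10.84 mg/L.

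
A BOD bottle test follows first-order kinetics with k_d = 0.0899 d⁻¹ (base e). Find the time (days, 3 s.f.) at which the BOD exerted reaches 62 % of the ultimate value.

y/L₀ = 1 − e^(−k_d t) = 0.62 ⇒ e^(−k_d t) = 0.380
t = −ln(0.380) / 0.0899 = 0.9676 / 0.0899 = 10.76 d.

t ≈ 10.8 d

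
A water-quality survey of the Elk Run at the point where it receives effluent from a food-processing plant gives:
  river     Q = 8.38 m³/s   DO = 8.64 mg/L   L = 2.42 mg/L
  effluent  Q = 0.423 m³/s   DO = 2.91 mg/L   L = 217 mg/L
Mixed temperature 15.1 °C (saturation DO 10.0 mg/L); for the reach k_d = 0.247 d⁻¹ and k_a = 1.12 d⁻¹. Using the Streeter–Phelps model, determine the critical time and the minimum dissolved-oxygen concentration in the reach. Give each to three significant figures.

Mixed DO = (8.38×8.64 + 0.423×2.91)/(8.38+0.423) = 73.63/8.803 = 8.365 mg/L.
Mixed L₀ = (8.38×2.42 + 0.423×217)/(8.803) = 112.1/8.803 = 12.73 mg/L.
Initial deficit D₀ = C_s − DO₀ = 10.0 − 8.365 = 1.635 mg/L.
t_c = (1/0.8730) ln[(1.12/0.247)(1 − 1.635×0.8730/(0.247×12.73))] = 1.145 × ln(2.476) = 1.038 d.
D_c = (0.247/1.12) × 12.73 × e^(−0.247×1.038) = 0.2205 × 12.73 × 0.7738 = 2.172 mg/L.
Minimum DO = 10.0 − 2.172 = 7.828 mg/L.

t_c ≈ 1.04 d; minimum DO ≈ 7.83 mg/L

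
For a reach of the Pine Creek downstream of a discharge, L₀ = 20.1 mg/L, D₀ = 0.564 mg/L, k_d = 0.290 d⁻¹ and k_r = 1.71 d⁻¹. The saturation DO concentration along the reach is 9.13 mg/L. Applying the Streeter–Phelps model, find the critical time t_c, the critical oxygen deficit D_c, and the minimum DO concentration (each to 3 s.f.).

t_c ≈ 1.15 d; D_c ≈ 2.45 mg/L; min DO ≈ 6.68 mg/L

With k_r/k_d = 5.897 and 1 − D₀(k_r−k_d)/(k_d L₀) = 0.8626,
t_c = ln(5.897 × 0.8626) / (1.71 − 0.290) = ln(5.086) / 1.420 = 1.627/1.420 = 1.145 d.
D_c = (k_d/k_r) L₀ e^(−k_d t_c) = (0.290/1.71) × 20.1 × e^(−0.290×1.145) = 0.1696 × 20.1 × 0.7174 = 2.445 mg/L.
Minimum DO = C_s − D_c = 9.13 − 2.445 = 6.685 mg/L.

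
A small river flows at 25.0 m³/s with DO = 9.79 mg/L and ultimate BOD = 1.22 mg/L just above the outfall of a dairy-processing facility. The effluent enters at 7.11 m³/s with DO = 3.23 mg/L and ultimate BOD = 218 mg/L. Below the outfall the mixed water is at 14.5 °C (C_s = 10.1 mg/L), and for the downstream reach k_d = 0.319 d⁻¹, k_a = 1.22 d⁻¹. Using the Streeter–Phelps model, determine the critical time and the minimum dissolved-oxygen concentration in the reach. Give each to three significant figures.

t_c ≈ 1.37 d; minimum DO ≈ 1.79 mg/L

Mixed DO = (25.0×9.79 + 7.11×3.23)/(25.0+7.11) = 267.7/32.11 = 8.337 mg/L.
Mixed L₀ = (25.0×1.22 + 7.11×218)/(32.11) = 1580/32.11 = 49.22 mg/L.
Initial deficit D₀ = C_s − DO₀ = 10.1 − 8.337 = 1.763 mg/L.
t_c = (1/0.9010) ln[(1.22/0.319)(1 − 1.763×0.9010/(0.319×49.22))] = 1.110 × ln(3.438) = 1.370 d.
D_c = (0.319/1.22) × 49.22 × e^(−0.319×1.370) = 0.2615 × 49.22 × 0.6459 = 8.312 mg/L.
Minimum DO = 10.1 − 8.312 = 1.788 mg/L.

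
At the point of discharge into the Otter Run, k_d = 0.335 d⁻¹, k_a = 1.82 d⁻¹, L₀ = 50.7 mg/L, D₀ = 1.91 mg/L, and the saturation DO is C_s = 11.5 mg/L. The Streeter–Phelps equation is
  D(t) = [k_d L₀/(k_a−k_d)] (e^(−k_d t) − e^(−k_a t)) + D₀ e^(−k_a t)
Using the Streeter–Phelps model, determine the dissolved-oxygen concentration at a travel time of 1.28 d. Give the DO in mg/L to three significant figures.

k_d L₀/(k_a−k_d) = 0.335×50.7/(1.82−0.335) = 16.98/1.485 = 11.44 mg/L.
e^(−k_d t) = e^(−0.335×1.280) = 0.6513; e^(−k_a t) = e^(−1.82×1.280) = 0.09733.
D = 11.44 × (0.6513 − 0.09733) + 1.91 × 0.09733 = 6.336 + 0.1859 = 6.522 mg/L.
DO = C_s − D = 11.5 − 6.522 = 4.978 mg/L.

DO ≈ 4.98 mg/L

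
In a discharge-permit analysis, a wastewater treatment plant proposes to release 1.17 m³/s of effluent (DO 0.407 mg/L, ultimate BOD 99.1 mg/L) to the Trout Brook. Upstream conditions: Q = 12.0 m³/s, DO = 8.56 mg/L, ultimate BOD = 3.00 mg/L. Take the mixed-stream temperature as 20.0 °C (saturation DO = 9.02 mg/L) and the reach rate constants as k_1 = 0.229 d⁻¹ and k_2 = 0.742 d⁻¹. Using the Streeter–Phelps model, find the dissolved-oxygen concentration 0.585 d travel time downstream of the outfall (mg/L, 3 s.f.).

Mixed DO = (12.0×8.56 + 1.17×0.407)/(12.0+1.17) = 103.2/13.17 = 7.836 mg/L.
Mixed L₀ = (12.0×3.00 + 1.17×99.1)/(13.17) = 151.9/13.17 = 11.54 mg/L.
Initial deficit D₀ = C_s − DO₀ = 9.02 − 7.836 = 1.184 mg/L.
D(0.585) = [0.229×11.54/(0.742−0.229)](e^(−0.229×0.585) − e^(−0.742×0.585)) + 1.184 e^(−0.742×0.585)
= 5.150 × (0.8746 − 0.6479) + 1.184 × 0.6479 = 1.935 mg/L.
DO = 9.02 − 1.935 = 7.085 mg/L.

DO ≈ 7.08 mg/L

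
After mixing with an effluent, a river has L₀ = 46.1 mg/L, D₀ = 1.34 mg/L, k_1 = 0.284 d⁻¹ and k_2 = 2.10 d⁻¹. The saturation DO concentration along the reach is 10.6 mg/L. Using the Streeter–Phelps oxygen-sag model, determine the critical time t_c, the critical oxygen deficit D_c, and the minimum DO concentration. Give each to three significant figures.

t_c ≈ 0.988 d; D_c ≈ 4.71 mg/L; min DO ≈ 5.89 mg/L

t_c = [1/(k_2−k_1)] ln[(k_2/k_1)(1 − D₀(k_2−k_1)/(k_1 L₀))]
= [1/(2.10−0.284)] ln[(2.10/0.284)(1 − 1.34×1.816/(0.284×46.1))]
= (1/1.816) ln[7.394 × 0.8141] = 0.5507 × ln(6.020) = 0.5507 × 1.795 = 0.9885 d.
D_c = (k_1/k_2) L₀ e^(−k_1 t_c) = (0.284/2.10) × 46.1 × e^(−0.284×0.9885) = 0.1352 × 46.1 × 0.7552 = 4.708 mg/L.
Minimum DO = C_s − D_c = 10.6 − 4.708 = 5.892 mg/L.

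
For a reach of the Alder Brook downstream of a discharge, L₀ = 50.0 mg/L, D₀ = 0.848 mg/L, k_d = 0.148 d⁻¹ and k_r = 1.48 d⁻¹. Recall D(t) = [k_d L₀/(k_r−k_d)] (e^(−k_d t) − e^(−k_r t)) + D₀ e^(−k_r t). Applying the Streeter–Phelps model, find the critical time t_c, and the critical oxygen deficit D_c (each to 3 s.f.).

At the critical point dD/dt = 0, so k_d L₀ e^(−k_d t) = k_r D. Substituting D(t) from the Streeter–Phelps equation and solving for t gives
t_c = ln[(k_r/k_d)(1 − D₀(k_r−k_d)/(k_d L₀))] / (k_r−k_d).
Here k_r−k_d = 1.332 d⁻¹ and 1 − D₀(k_r−k_d)/(k_d L₀) = 1 − 0.848×1.332/(0.148×50.0) = 0.8474, so
t_c = ln(10.00 × 0.8474) / 1.332 = 2.137 / 1.332 = 1.604 d.
L(t_c) = L₀ e^(−k_d t_c) = 50.0 × 0.7886 = 39.43 mg/L, and at the critical point k_r D_c = k_d L, so D_c = (0.148/1.48) × 39.43 = 3.943 mg/L.

t_c ≈ 1.60 d; D_c ≈ 3.94 mg/L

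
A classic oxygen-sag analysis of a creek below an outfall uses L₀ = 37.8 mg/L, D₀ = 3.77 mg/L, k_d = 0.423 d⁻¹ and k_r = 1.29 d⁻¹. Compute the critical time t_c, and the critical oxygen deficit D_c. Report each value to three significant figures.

t_c ≈ 1.02 d; D_c ≈ 8.04 mg/L

With k_r/k_d = 3.050 and 1 − D₀(k_r−k_d)/(k_d L₀) = 0.7956,
t_c = ln(3.050 × 0.7956) / (1.29 − 0.423) = ln(2.426) / 0.8670 = 0.8863/0.8670 = 1.022 d.
L(t_c) = L₀ e^(−k_d t_c) = 37.8 × 0.6489 = 24.53 mg/L, and at the critical point k_r D_c = k_d L, so D_c = (0.423/1.29) × 24.53 = 8.043 mg/L.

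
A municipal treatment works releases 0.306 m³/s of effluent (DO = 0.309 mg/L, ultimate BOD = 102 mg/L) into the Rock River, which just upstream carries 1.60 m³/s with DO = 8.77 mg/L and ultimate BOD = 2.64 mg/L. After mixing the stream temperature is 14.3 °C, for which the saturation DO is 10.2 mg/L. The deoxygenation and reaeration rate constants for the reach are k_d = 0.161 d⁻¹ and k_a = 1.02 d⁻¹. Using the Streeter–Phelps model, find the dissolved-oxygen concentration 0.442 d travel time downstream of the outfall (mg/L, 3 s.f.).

DO ≈ 7.40 mg/L

Mixed DO = (1.60×8.77 + 0.306×0.309)/(1.60+0.306) = 14.13/1.906 = 7.412 mg/L.
Mixed L₀ = (1.60×2.64 + 0.306×102)/(1.906) = 35.44/1.906 = 18.59 mg/L.
Initial deficit D₀ = C_s − DO₀ = 10.2 − 7.412 = 2.788 mg/L.
D(0.442) = [0.161×18.59/(1.02−0.161)](e^(−0.161×0.442) − e^(−1.02×0.442)) + 2.788 e^(−1.02×0.442)
= 3.485 × (0.9313 − 0.6371) + 2.788 × 0.6371 = 2.802 mg/L.
DO = 10.2 − 2.802 = 7.398 mg/L.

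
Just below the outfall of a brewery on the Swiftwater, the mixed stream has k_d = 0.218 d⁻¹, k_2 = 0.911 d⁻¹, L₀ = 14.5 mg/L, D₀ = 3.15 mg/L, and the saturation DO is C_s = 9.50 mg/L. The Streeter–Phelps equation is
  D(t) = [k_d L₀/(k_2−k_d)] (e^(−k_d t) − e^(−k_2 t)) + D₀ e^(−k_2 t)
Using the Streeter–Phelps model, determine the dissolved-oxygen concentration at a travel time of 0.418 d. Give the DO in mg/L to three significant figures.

k_d L₀/(k_2−k_d) = 0.218×14.5/(0.911−0.218) = 3.161/0.6930 = 4.561 mg/L.
e^(−k_d t) = e^(−0.218×0.4180) = 0.9129; e^(−k_2 t) = e^(−0.911×0.4180) = 0.6833.
D = 4.561 × (0.9129 − 0.6833) + 3.15 × 0.6833 = 1.047 + 2.152 = 3.200 mg/L.
DO = C_s − D = 9.50 − 3.200 = 6.300 mg/L.

DO ≈ 6.30 mg/L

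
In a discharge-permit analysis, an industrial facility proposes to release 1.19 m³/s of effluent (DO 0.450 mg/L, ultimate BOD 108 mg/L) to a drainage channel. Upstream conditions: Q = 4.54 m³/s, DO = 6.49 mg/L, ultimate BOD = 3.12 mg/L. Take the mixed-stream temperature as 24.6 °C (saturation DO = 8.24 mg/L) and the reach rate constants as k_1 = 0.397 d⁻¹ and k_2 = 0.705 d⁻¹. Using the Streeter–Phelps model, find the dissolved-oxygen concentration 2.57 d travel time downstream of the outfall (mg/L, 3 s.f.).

Mixed DO = (4.54×6.49 + 1.19×0.450)/(4.54+1.19) = 30.00/5.730 = 5.236 mg/L.
Mixed L₀ = (4.54×3.12 + 1.19×108)/(5.730) = 142.7/5.730 = 24.90 mg/L.
Initial deficit D₀ = C_s − DO₀ = 8.24 − 5.236 = 3.004 mg/L.
D(2.57) = [0.397×24.90/(0.705−0.397)](e^(−0.397×2.57) − e^(−0.705×2.57)) + 3.004 e^(−0.705×2.57)
= 32.10 × (0.3605 − 0.1634) + 3.004 × 0.1634 = 6.818 mg/L.
DO = 8.24 − 6.818 = 1.422 mg/L.

DO ≈ 1.42 mg/L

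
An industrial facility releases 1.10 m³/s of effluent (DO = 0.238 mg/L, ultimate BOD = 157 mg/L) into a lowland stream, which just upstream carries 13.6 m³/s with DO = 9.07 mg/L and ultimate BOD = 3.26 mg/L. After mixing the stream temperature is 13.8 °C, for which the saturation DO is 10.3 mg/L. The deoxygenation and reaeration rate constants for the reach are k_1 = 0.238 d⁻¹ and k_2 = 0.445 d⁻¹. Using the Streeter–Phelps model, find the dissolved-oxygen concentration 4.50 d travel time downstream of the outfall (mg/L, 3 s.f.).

Mixed DO = (13.6×9.07 + 1.10×0.238)/(13.6+1.10) = 123.6/14.70 = 8.409 mg/L.
Mixed L₀ = (13.6×3.26 + 1.10×157)/(14.70) = 217.0/14.70 = 14.76 mg/L.
Initial deficit D₀ = C_s − DO₀ = 10.3 − 8.409 = 1.891 mg/L.
D(4.50) = [0.238×14.76/(0.445−0.238)](e^(−0.238×4.50) − e^(−0.445×4.50)) + 1.891 e^(−0.445×4.50)
= 16.98 × (0.3427 − 0.1350) + 1.891 × 0.1350 = 3.781 mg/L.
DO = 10.3 − 3.781 = 6.519 mg/L.

DO ≈ 6.52 mg/L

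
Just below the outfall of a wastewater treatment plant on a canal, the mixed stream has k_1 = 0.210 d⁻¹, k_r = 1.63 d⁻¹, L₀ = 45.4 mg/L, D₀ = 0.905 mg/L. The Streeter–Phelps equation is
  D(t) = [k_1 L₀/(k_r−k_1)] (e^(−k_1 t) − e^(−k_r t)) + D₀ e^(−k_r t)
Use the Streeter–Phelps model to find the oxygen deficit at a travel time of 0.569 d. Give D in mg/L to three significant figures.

D ≈ 3.66 mg/L

k_1 L₀/(k_r−k_1) = 0.210×45.4/(1.63−0.210) = 9.534/1.420 = 6.714 mg/L.
e^(−k_1 t) = e^(−0.210×0.5690) = 0.8874; e^(−k_r t) = e^(−1.63×0.5690) = 0.3956.
D = 6.714 × (0.8874 − 0.3956) + 0.905 × 0.3956 = 3.302 + 0.3580 = 3.660 mg/L.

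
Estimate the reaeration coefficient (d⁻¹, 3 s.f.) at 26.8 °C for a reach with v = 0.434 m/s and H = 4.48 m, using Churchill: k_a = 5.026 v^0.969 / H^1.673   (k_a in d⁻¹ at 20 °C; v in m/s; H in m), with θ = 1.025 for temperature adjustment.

k_a(20) = 5.026 × 0.434^0.969 / 4.48^1.673 = 5.026 × 0.4454 / 12.29 = 0.1821 d⁻¹.
k_a(26.8) = 0.1821 × 1.025^(26.8−20) = 0.1821 × 1.183 = 0.2154 d⁻¹.

k_a ≈ 0.215 d⁻¹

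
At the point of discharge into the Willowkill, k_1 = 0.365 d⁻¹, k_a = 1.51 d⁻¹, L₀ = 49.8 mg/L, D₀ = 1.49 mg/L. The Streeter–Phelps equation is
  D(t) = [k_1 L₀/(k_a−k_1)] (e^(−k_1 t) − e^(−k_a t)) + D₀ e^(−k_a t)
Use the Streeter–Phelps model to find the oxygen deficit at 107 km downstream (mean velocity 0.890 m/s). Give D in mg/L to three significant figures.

Travel time t = x/v = 107 km / (0.890 m/s) = 107000 m / 0.890 m/s = 120200 s = 1.391 d.
k_1 L₀/(k_a−k_1) = 0.365×49.8/(1.51−0.365) = 18.18/1.145 = 15.88 mg/L.
e^(−k_1 t) = e^(−0.365×1.391) = 0.6018; e^(−k_a t) = e^(−1.51×1.391) = 0.1223.
D = 15.88 × (0.6018 − 0.1223) + 1.49 × 0.1223 = 7.611 + 0.1823 = 7.794 mg/L.

D ≈ 7.79 mg/L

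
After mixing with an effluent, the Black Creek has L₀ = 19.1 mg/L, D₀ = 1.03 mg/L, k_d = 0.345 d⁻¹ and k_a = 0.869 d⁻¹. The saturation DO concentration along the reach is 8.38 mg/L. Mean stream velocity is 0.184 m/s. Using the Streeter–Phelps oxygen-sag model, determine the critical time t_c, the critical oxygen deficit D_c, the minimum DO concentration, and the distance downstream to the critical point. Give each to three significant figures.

t_c ≈ 1.60 d; D_c ≈ 4.37 mg/L; min DO ≈ 4.01 mg/L; x_c ≈ 25.4 km

At the critical point dD/dt = 0, so k_d L₀ e^(−k_d t) = k_a D. Substituting D(t) from the Streeter–Phelps equation and solving for t gives
t_c = ln[(k_a/k_d)(1 − D₀(k_a−k_d)/(k_d L₀))] / (k_a−k_d).
Here k_a−k_d = 0.5240 d⁻¹ and 1 − D₀(k_a−k_d)/(k_d L₀) = 1 − 1.03×0.5240/(0.345×19.1) = 0.9181, so
t_c = ln(2.519 × 0.9181) / 0.5240 = 0.8383 / 0.5240 = 1.600 d.
L(t_c) = L₀ e^(−k_d t_c) = 19.1 × 0.5758 = 11.00 mg/L, and at the critical point k_a D_c = k_d L, so D_c = (0.345/0.869) × 11.00 = 4.366 mg/L.
Minimum DO = C_s − D_c = 8.38 − 4.366 = 4.014 mg/L.
x_c = v t_c = 0.184 m/s × 1.600 d × 86400 s/d = 25430 m ≈ 25.4 km.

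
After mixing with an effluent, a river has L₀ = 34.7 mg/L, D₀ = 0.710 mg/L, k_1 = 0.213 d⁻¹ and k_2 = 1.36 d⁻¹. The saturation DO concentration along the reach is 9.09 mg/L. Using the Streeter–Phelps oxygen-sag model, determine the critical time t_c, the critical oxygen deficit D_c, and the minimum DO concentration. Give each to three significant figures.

t_c ≈ 1.51 d; D_c ≈ 3.94 mg/L; min DO ≈ 5.15 mg/L

With k_2/k_1 = 6.385 and 1 − D₀(k_2−k_1)/(k_1 L₀) = 0.8898,
t_c = ln(6.385 × 0.8898) / (1.36 − 0.213) = ln(5.681) / 1.147 = 1.737/1.147 = 1.515 d.
D_c = (k_1/k_2) L₀ e^(−k_1 t_c) = (0.213/1.36) × 34.7 × e^(−0.213×1.515) = 0.1566 × 34.7 × 0.7243 = 3.936 mg/L.
Minimum DO = C_s − D_c = 9.09 − 3.936 = 5.154 mg/L.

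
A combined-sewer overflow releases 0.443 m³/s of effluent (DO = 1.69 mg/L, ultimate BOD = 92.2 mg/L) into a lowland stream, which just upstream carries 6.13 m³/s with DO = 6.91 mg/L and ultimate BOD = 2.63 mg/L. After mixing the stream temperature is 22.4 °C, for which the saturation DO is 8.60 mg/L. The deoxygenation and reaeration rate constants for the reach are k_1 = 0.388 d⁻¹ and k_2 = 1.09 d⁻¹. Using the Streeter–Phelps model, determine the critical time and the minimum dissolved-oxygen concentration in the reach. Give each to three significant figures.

Mixed DO = (6.13×6.91 + 0.443×1.69)/(6.13+0.443) = 43.11/6.573 = 6.558 mg/L.
Mixed L₀ = (6.13×2.63 + 0.443×92.2)/(6.573) = 56.97/6.573 = 8.667 mg/L.
Initial deficit D₀ = C_s − DO₀ = 8.60 − 6.558 = 2.042 mg/L.
t_c = (1/0.7020) ln[(1.09/0.388)(1 − 2.042×0.7020/(0.388×8.667))] = 1.425 × ln(1.612) = 0.6800 d.
D_c = (0.388/1.09) × 8.667 × e^(−0.388×0.6800) = 0.3560 × 8.667 × 0.7681 = 2.370 mg/L.
Minimum DO = 8.60 − 2.370 = 6.230 mg/L.

t_c ≈ 0.680 d; minimum DO ≈ 6.23 mg/L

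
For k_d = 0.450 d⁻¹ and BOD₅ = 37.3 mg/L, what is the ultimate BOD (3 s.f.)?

BOD₅ = L₀(1 − e^(−5k_d)) ⇒ L₀ = BOD₅ / (1 − e^(−5×0.450))
= 37.3 / (1 − 0.1054) = 37.3 / 0.8946 = 41.69 mg/L.

L₀ ≈ 41.7 mg/L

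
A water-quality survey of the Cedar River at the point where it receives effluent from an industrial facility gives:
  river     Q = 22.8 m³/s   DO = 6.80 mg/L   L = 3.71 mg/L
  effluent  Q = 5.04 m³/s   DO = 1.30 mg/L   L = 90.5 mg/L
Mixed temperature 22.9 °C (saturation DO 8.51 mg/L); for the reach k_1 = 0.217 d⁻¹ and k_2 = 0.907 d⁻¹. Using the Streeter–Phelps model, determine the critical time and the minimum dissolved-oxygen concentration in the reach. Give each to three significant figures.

t_c ≈ 1.22 d; minimum DO ≈ 4.95 mg/L

Mixed DO = (22.8×6.80 + 5.04×1.30)/(22.8+5.04) = 161.6/27.84 = 5.804 mg/L.
Mixed L₀ = (22.8×3.71 + 5.04×90.5)/(27.84) = 540.7/27.84 = 19.42 mg/L.
Initial deficit D₀ = C_s − DO₀ = 8.51 − 5.804 = 2.706 mg/L.
t_c = (1/0.6900) ln[(0.907/0.217)(1 − 2.706×0.6900/(0.217×19.42))] = 1.449 × ln(2.328) = 1.225 d.
D_c = (0.217/0.907) × 19.42 × e^(−0.217×1.225) = 0.2393 × 19.42 × 0.7666 = 3.562 mg/L.
Minimum DO = 8.51 − 3.562 = 4.948 mg/L.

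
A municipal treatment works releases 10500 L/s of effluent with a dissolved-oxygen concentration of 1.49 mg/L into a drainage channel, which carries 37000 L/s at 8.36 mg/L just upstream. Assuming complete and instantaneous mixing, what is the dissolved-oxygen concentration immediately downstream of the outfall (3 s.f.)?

6.84 mg/L

Flow-weighted mixing: C = (Q_r C_r + Q_w C_w)/(Q_r + Q_w)
= (37000×8.36 + 10500×1.49)/(37000 + 10500) = 325000/47500 = 6.841 mg/L.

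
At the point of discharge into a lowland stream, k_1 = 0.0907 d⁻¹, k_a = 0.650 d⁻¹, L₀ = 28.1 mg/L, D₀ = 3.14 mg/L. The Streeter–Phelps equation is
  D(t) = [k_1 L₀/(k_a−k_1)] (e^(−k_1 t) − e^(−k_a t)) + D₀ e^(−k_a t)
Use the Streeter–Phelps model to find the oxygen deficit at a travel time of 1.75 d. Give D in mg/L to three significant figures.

D ≈ 3.43 mg/L

k_1 L₀/(k_a−k_1) = 0.0907×28.1/(0.650−0.0907) = 2.549/0.5593 = 4.557 mg/L.
e^(−k_1 t) = e^(−0.0907×1.750) = 0.8532; e^(−k_a t) = e^(−0.650×1.750) = 0.3206.
D = 4.557 × (0.8532 − 0.3206) + 3.14 × 0.3206 = 2.427 + 1.007 = 3.434 mg/L.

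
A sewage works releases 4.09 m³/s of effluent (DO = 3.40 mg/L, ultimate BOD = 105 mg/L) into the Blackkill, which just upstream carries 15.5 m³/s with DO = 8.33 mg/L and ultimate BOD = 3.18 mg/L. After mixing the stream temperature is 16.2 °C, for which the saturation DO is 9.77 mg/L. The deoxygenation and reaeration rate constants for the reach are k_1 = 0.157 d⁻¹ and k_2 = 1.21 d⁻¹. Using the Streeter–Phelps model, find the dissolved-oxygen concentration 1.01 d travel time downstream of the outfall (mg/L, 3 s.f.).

DO ≈ 7.01 mg/L

Mixed DO = (15.5×8.33 + 4.09×3.40)/(15.5+4.09) = 143.0/19.59 = 7.301 mg/L.
Mixed L₀ = (15.5×3.18 + 4.09×105)/(19.59) = 478.7/19.59 = 24.44 mg/L.
Initial deficit D₀ = C_s − DO₀ = 9.77 − 7.301 = 2.469 mg/L.
D(1.01) = [0.157×24.44/(1.21−0.157)](e^(−0.157×1.01) − e^(−1.21×1.01)) + 2.469 e^(−1.21×1.01)
= 3.644 × (0.8534 − 0.2946) + 2.469 × 0.2946 = 2.763 mg/L.
DO = 9.77 − 2.763 = 7.007 mg/L.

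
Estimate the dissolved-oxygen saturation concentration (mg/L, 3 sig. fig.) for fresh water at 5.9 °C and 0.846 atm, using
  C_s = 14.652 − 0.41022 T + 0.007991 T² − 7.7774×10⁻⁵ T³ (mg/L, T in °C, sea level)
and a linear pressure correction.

At sea level: C_s = 14.652 − 0.41022×5.9 + 0.007991×5.9² − 7.7774×10⁻⁵×5.9³ = 12.49 mg/L.
Pressure correction: C_s' = 12.49 × 0.846 = 10.57 mg/L.

C_s ≈ 10.6 mg/L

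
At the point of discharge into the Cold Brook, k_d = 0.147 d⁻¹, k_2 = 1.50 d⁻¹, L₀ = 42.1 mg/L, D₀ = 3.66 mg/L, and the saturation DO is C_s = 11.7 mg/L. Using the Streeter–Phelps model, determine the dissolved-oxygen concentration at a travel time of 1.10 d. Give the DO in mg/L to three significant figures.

k_d L₀/(k_2−k_d) = 0.147×42.1/(1.50−0.147) = 6.189/1.353 = 4.574 mg/L.
e^(−k_d t) = e^(−0.147×1.100) = 0.8507; e^(−k_2 t) = e^(−1.50×1.100) = 0.1920.
D = 4.574 × (0.8507 − 0.1920) + 3.66 × 0.1920 = 3.013 + 0.7029 = 3.716 mg/L.
DO = C_s − D = 11.7 − 3.716 = 7.984 mg/L.

DO ≈ 7.98 mg/L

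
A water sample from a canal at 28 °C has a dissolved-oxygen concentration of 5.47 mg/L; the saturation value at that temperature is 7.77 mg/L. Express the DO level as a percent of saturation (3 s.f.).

% saturation = C/C_s × 100 = 5.47/7.77 × 100 = 70.4 %.

70.4 % saturation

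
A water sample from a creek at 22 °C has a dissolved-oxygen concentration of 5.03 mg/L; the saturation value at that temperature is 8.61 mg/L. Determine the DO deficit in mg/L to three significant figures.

D = C_s − C = 8.61 − 5.03 = 3.58 mg/L.

D ≈ 3.58 mg/L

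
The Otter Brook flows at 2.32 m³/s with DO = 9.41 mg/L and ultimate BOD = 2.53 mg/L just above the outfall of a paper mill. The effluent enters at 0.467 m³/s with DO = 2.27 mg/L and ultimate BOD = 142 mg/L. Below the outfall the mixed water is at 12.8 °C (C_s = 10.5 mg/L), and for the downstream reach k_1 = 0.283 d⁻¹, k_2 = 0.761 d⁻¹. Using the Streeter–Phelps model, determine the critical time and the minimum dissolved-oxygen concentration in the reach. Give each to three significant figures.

t_c ≈ 1.73 d; minimum DO ≈ 4.60 mg/L

Mixed DO = (2.32×9.41 + 0.467×2.27)/(2.32+0.467) = 22.89/2.787 = 8.214 mg/L.
Mixed L₀ = (2.32×2.53 + 0.467×142)/(2.787) = 72.18/2.787 = 25.90 mg/L.
Initial deficit D₀ = C_s − DO₀ = 10.5 − 8.214 = 2.286 mg/L.
t_c = (1/0.4780) ln[(0.761/0.283)(1 − 2.286×0.4780/(0.283×25.90))] = 2.092 × ln(2.288) = 1.732 d.
D_c = (0.283/0.761) × 25.90 × e^(−0.283×1.732) = 0.3719 × 25.90 × 0.6126 = 5.900 mg/L.
Minimum DO = 10.5 − 5.900 = 4.600 mg/L.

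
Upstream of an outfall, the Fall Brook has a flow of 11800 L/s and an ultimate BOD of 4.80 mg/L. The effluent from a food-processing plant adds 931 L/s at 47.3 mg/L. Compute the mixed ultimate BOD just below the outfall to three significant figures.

7.91 mg/L

Flow-weighted mixing: C = (Q_r C_r + Q_w C_w)/(Q_r + Q_w)
= (11800×4.80 + 931×47.3)/(11800 + 931) = 100700/12730 = 7.908 mg/L.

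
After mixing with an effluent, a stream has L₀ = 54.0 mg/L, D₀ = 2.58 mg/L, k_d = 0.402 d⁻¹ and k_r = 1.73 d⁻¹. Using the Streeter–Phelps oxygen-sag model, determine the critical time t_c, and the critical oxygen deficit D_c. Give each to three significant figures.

t_c ≈ 0.970 d; D_c ≈ 8.50 mg/L

t_c = [1/(k_r−k_d)] ln[(k_r/k_d)(1 − D₀(k_r−k_d)/(k_d L₀))]
= [1/(1.73−0.402)] ln[(1.73/0.402)(1 − 2.58×1.328/(0.402×54.0))]
= (1/1.328) ln[4.303 × 0.8422] = 0.7530 × ln(3.624) = 0.7530 × 1.288 = 0.9696 d.
L(t_c) = L₀ e^(−k_d t_c) = 54.0 × 0.6772 = 36.57 mg/L, and at the critical point k_r D_c = k_d L, so D_c = (0.402/1.73) × 36.57 = 8.498 mg/L.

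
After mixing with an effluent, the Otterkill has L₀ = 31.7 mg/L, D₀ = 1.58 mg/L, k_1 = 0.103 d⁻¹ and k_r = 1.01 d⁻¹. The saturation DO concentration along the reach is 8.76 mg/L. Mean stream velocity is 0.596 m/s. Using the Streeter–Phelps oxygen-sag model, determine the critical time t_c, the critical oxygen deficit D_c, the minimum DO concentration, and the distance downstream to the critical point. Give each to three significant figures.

t_c ≈ 1.88 d; D_c ≈ 2.66 mg/L; min DO ≈ 6.10 mg/L; x_c ≈ 96.8 km

t_c = [1/(k_r−k_1)] ln[(k_r/k_1)(1 − D₀(k_r−k_1)/(k_1 L₀))]
= [1/(1.01−0.103)] ln[(1.01/0.103)(1 − 1.58×0.9070/(0.103×31.7))]
= (1/0.9070) ln[9.806 × 0.5611] = 1.103 × ln(5.502) = 1.103 × 1.705 = 1.880 d.
L(t_c) = L₀ e^(−k_1 t_c) = 31.7 × 0.8240 = 26.12 mg/L, and at the critical point k_r D_c = k_1 L, so D_c = (0.103/1.01) × 26.12 = 2.664 mg/L.
Minimum DO = C_s − D_c = 8.76 − 2.664 = 6.096 mg/L.
x_c = v t_c = 0.596 m/s × 1.880 d × 86400 s/d = 96810 m ≈ 96.8 km.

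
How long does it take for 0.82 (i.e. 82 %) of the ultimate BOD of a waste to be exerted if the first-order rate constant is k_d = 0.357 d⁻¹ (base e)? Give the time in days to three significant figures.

y/L₀ = 1 − e^(−k_d t) = 0.82 ⇒ e^(−k_d t) = 0.180
t = −ln(0.180) / 0.357 = 1.715 / 0.357 = 4.803 d.

t ≈ 4.80 d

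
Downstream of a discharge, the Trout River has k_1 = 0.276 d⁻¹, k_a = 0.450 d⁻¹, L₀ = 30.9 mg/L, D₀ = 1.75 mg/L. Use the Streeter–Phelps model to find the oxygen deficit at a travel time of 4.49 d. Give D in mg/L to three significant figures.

D ≈ 7.93 mg/L

k_1 L₀/(k_a−k_1) = 0.276×30.9/(0.450−0.276) = 8.528/0.1740 = 49.01 mg/L.
e^(−k_1 t) = e^(−0.276×4.490) = 0.2896; e^(−k_a t) = e^(−0.450×4.490) = 0.1326.
D = 49.01 × (0.2896 − 0.1326) + 1.75 × 0.1326 = 7.696 + 0.2320 = 7.928 mg/L.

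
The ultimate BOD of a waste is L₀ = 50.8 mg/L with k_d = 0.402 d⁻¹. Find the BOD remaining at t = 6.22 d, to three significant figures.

L_t = L₀ e^(−k_d t) = 50.8 × e^(−0.402×6.22) = 50.8 × 0.08205 = 4.168 mg/L.

L ≈ 4.17 mg/L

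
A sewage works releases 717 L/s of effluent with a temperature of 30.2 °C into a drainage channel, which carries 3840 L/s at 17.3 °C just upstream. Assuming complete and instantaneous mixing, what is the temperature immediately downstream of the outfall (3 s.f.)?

19.3 °C

Flow-weighted mixing: C = (Q_r C_r + Q_w C_w)/(Q_r + Q_w)
= (3840×17.3 + 717×30.2)/(3840 + 717) = 88090/4557 = 19.33 °C.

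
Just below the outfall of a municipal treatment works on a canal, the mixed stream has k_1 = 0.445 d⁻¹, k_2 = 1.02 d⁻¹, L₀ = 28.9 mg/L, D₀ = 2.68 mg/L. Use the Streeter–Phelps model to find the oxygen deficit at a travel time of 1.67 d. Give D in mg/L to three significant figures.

k_1 L₀/(k_2−k_1) = 0.445×28.9/(1.02−0.445) = 12.86/0.5750 = 22.37 mg/L.
e^(−k_1 t) = e^(−0.445×1.670) = 0.4756; e^(−k_2 t) = e^(−1.02×1.670) = 0.1821.
D = 22.37 × (0.4756 − 0.1821) + 2.68 × 0.1821 = 6.566 + 0.4879 = 7.053 mg/L.

D ≈ 7.05 mg/L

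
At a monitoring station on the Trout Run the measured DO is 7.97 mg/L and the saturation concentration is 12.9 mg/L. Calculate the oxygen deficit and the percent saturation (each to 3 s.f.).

D = C_s − C = 12.9 − 7.97 = 4.93 mg/L.
% saturation = 7.97/12.9 × 100 = 61.8 %.

D ≈ 4.93 mg/L; 61.8 % saturation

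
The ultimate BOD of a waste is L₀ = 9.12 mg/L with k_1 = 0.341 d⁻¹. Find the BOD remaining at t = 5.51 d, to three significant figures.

L ≈ 1.39 mg/L

L_t = L₀ e^(−k_1 t) = 9.12 × e^(−0.341×5.51) = 9.12 × 0.1528 = 1.393 mg/L.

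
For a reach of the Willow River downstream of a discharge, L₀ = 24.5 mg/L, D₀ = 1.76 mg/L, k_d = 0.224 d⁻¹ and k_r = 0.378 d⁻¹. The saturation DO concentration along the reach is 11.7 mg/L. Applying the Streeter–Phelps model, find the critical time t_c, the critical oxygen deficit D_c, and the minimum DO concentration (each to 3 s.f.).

t_c = [1/(k_r−k_d)] ln[(k_r/k_d)(1 − D₀(k_r−k_d)/(k_d L₀))]
= [1/(0.378−0.224)] ln[(0.378/0.224)(1 − 1.76×0.1540/(0.224×24.5))]
= (1/0.1540) ln[1.688 × 0.9506] = 6.494 × ln(1.604) = 6.494 × 0.4726 = 3.069 d.
L(t_c) = L₀ e^(−k_d t_c) = 24.5 × 0.5029 = 12.32 mg/L, and at the critical point k_r D_c = k_d L, so D_c = (0.224/0.378) × 12.32 = 7.301 mg/L.
Minimum DO = C_s − D_c = 11.7 − 7.301 = 4.399 mg/L.

t_c ≈ 3.07 d; D_c ≈ 7.30 mg/L; min DO ≈ 4.40 mg/L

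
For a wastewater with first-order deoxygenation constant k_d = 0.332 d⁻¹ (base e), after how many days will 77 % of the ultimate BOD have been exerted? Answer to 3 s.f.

t ≈ 4.43 d

y/L₀ = 1 − e^(−k_d t) = 0.77 ⇒ e^(−k_d t) = 0.230
t = −ln(0.230) / 0.332 = 1.470 / 0.332 = 4.427 d.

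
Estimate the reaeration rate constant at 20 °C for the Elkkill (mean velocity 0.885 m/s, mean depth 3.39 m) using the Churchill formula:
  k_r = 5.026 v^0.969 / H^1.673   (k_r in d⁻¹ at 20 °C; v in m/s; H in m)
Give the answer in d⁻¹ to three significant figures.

k_r = 5.026 × 0.885^0.969 / 3.39^1.673 = 5.026 × 0.8884 / 7.709 = 0.5791 d⁻¹.

k_r ≈ 0.579 d⁻¹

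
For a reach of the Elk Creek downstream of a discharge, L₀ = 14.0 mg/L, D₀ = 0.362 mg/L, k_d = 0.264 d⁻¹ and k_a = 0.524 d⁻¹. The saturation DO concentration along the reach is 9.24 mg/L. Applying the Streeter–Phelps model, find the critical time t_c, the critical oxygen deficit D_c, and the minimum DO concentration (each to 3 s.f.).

With k_a/k_d = 1.985 and 1 − D₀(k_a−k_d)/(k_d L₀) = 0.9745,
t_c = ln(1.985 × 0.9745) / (0.524 − 0.264) = ln(1.934) / 0.2600 = 0.6597/0.2600 = 2.537 d.
L(t_c) = L₀ e^(−k_d t_c) = 14.0 × 0.5118 = 7.165 mg/L, and at the critical point k_a D_c = k_d L, so D_c = (0.264/0.524) × 7.165 = 3.610 mg/L.
Minimum DO = C_s − D_c = 9.24 − 3.610 = 5.630 mg/L.

t_c ≈ 2.54 d; D_c ≈ 3.61 mg/L; min DO ≈ 5.63 mg/L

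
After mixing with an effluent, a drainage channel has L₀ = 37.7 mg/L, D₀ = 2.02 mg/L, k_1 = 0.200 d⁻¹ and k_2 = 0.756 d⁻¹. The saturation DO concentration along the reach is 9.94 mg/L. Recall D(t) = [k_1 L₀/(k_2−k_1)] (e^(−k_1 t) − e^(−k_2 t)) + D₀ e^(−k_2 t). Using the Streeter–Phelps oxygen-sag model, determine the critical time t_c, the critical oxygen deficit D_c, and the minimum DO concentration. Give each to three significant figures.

t_c ≈ 2.10 d; D_c ≈ 6.55 mg/L; min DO ≈ 3.39 mg/L

At the critical point dD/dt = 0, so k_1 L₀ e^(−k_1 t) = k_2 D. Substituting D(t) from the Streeter–Phelps equation and solving for t gives
t_c = ln[(k_2/k_1)(1 − D₀(k_2−k_1)/(k_1 L₀))] / (k_2−k_1).
Here k_2−k_1 = 0.5560 d⁻¹ and 1 − D₀(k_2−k_1)/(k_1 L₀) = 1 − 2.02×0.5560/(0.200×37.7) = 0.8510, so
t_c = ln(3.780 × 0.8510) / 0.5560 = 1.168 / 0.5560 = 2.101 d.
L(t_c) = L₀ e^(−k_1 t_c) = 37.7 × 0.6568 = 24.76 mg/L, and at the critical point k_2 D_c = k_1 L, so D_c = (0.200/0.756) × 24.76 = 6.551 mg/L.
Minimum DO = C_s − D_c = 9.94 − 6.551 = 3.389 mg/L.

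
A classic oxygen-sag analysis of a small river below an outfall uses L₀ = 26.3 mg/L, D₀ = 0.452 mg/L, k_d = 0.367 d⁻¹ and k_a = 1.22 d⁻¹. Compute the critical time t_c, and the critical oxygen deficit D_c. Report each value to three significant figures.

With k_a/k_d = 3.324 and 1 − D₀(k_a−k_d)/(k_d L₀) = 0.9601,
t_c = ln(3.324 × 0.9601) / (1.22 − 0.367) = ln(3.191) / 0.8530 = 1.160/0.8530 = 1.360 d.
D_c = (k_d/k_a) L₀ e^(−k_d t_c) = (0.367/1.22) × 26.3 × e^(−0.367×1.360) = 0.3008 × 26.3 × 0.6070 = 4.802 mg/L.

t_c ≈ 1.36 d; D_c ≈ 4.80 mg/L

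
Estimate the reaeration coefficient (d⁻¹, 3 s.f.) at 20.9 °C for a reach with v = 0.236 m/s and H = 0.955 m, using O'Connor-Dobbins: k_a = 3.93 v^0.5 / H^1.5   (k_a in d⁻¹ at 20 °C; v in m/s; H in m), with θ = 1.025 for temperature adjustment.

k_a(20) = 3.93 × 0.236^0.5 / 0.955^1.5 = 3.93 × 0.4858 / 0.9333 = 2.046 d⁻¹.
k_a(20.9) = 2.046 × 1.025^(20.9−20) = 2.046 × 1.022 = 2.092 d⁻¹.

k_a ≈ 2.09 d⁻¹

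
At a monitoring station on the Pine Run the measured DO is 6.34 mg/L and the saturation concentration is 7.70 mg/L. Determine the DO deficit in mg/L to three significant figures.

D = C_s − C = 7.70 − 6.34 = 1.36 mg/L.

D ≈ 1.36 mg/L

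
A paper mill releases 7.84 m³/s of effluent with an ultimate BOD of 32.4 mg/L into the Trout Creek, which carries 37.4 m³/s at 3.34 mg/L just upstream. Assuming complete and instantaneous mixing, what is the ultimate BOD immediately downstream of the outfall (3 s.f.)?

Flow-weighted mixing: C = (Q_r C_r + Q_w C_w)/(Q_r + Q_w)
= (37.4×3.34 + 7.84×32.4)/(37.4 + 7.84) = 378.9/45.24 = 8.376 mg/L.

8.38 mg/L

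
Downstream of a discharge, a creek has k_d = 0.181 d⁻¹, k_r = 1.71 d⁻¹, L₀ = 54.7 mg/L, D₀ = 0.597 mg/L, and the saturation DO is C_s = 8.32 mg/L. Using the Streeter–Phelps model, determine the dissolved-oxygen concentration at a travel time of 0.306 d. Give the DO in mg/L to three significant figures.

k_d L₀/(k_r−k_d) = 0.181×54.7/(1.71−0.181) = 9.901/1.529 = 6.475 mg/L.
e^(−k_d t) = e^(−0.181×0.3060) = 0.9461; e^(−k_r t) = e^(−1.71×0.3060) = 0.5926.
D = 6.475 × (0.9461 − 0.5926) + 0.597 × 0.5926 = 2.289 + 0.3538 = 2.643 mg/L.
DO = C_s − D = 8.32 − 2.643 = 5.677 mg/L.

DO ≈ 5.68 mg/L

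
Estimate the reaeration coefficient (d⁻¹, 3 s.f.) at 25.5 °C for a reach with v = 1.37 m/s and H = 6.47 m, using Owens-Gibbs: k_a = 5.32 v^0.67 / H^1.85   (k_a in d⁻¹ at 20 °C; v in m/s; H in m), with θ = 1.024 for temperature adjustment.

k_a(20) = 5.32 × 1.37^0.67 / 6.47^1.85 = 5.32 × 1.235 / 31.64 = 0.2077 d⁻¹.
k_a(25.5) = 0.2077 × 1.024^(25.5−20) = 0.2077 × 1.139 = 0.2366 d⁻¹.

k_a ≈ 0.237 d⁻¹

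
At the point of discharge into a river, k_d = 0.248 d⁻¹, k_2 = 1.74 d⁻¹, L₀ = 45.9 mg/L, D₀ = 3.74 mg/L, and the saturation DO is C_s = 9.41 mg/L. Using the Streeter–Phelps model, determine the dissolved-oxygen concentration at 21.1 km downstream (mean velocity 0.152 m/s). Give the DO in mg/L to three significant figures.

DO ≈ 4.53 mg/L

Travel time t = x/v = 21.1 km / (0.152 m/s) = 21100 m / 0.152 m/s = 138800 s = 1.607 d.
k_d L₀/(k_2−k_d) = 0.248×45.9/(1.74−0.248) = 11.38/1.492 = 7.629 mg/L.
e^(−k_d t) = e^(−0.248×1.607) = 0.6714; e^(−k_2 t) = e^(−1.74×1.607) = 0.06108.
D = 7.629 × (0.6714 − 0.06108) + 3.74 × 0.06108 = 4.656 + 0.2284 = 4.885 mg/L.
DO = C_s − D = 9.41 − 4.885 = 4.525 mg/L.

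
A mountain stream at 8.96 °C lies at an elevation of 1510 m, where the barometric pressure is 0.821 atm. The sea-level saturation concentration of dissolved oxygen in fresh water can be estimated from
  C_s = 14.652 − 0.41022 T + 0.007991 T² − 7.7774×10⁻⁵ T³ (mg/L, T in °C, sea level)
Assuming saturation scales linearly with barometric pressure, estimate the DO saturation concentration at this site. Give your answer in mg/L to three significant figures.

At sea level: C_s = 14.652 − 0.41022×8.96 + 0.007991×8.96² − 7.7774×10⁻⁵×8.96³ = 11.56 mg/L.
Pressure correction: C_s' = 11.56 × 0.821 = 9.492 mg/L.

C_s ≈ 9.49 mg/L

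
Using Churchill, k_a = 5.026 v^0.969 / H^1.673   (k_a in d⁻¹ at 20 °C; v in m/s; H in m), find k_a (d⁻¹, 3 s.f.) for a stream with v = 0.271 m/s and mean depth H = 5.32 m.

k_a = 5.026 × 0.271^0.969 / 5.32^1.673 = 5.026 × 0.2822 / 16.39 = 0.08656 d⁻¹.

k_a ≈ 0.0866 d⁻¹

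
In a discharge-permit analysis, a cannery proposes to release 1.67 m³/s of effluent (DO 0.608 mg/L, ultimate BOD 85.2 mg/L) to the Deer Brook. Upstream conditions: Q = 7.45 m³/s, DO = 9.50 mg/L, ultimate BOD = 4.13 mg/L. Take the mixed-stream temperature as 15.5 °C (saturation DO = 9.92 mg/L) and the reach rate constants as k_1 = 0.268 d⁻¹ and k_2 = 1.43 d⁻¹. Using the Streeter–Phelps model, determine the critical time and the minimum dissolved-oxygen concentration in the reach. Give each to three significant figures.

Mixed DO = (7.45×9.50 + 1.67×0.608)/(7.45+1.67) = 71.79/9.120 = 7.872 mg/L.
Mixed L₀ = (7.45×4.13 + 1.67×85.2)/(9.120) = 173.1/9.120 = 18.98 mg/L.
Initial deficit D₀ = C_s − DO₀ = 9.92 − 7.872 = 2.048 mg/L.
t_c = (1/1.162) ln[(1.43/0.268)(1 − 2.048×1.162/(0.268×18.98))] = 0.8606 × ln(2.839) = 0.8978 d.
D_c = (0.268/1.43) × 18.98 × e^(−0.268×0.8978) = 0.1874 × 18.98 × 0.7861 = 2.796 mg/L.
Minimum DO = 9.92 − 2.796 = 7.124 mg/L.

t_c ≈ 0.898 d; minimum DO ≈ 7.12 mg/L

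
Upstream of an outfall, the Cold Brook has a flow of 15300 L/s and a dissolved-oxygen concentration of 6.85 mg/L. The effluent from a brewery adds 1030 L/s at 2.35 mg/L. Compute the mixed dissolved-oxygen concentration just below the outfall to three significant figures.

Flow-weighted mixing: C = (Q_r C_r + Q_w C_w)/(Q_r + Q_w)
= (15300×6.85 + 1030×2.35)/(15300 + 1030) = 107200/16330 = 6.566 mg/L.

6.57 mg/L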